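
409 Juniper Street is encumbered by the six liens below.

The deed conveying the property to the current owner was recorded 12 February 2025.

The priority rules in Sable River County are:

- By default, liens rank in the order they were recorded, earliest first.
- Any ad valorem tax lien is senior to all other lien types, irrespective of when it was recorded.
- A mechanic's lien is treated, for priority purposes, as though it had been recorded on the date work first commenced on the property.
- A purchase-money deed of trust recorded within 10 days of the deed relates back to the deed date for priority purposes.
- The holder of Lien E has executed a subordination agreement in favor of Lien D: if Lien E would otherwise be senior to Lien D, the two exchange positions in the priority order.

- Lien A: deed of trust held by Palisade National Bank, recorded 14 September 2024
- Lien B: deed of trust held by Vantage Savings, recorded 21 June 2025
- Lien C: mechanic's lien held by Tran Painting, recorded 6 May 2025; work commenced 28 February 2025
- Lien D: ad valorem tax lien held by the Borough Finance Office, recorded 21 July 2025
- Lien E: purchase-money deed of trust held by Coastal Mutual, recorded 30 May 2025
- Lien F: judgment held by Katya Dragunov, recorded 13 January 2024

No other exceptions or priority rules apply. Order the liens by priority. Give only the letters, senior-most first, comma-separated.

Adjusting effective dates: C is treated as recorded 28 February 2025, the work-commencement date; E missed the 10-day window (107 days after the deed), so its recording date stands.
D is an ad valorem tax lien, so it outranks all other liens regardless of date.
Among the remaining liens, by effective date: F (13 January 2024), A (14 September 2024), C (28 February 2025), E (30 May 2025), B (21 June 2025).
E is already junior to D, so the subordination agreement changes nothing.

D, F, A, C, E, B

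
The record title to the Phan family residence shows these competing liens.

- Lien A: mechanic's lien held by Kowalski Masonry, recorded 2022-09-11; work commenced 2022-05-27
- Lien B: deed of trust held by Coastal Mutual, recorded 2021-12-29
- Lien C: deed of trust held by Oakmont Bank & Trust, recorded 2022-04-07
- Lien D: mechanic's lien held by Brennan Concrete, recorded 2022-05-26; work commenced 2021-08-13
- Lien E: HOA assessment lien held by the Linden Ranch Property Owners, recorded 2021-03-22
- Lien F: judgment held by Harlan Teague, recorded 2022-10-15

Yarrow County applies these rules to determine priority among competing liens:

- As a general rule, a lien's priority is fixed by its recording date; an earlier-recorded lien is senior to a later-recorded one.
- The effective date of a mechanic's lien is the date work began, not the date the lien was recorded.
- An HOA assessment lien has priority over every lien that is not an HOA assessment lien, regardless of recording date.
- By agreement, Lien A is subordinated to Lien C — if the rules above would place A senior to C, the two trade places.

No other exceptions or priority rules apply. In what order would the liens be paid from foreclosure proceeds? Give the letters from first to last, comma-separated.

E, D, B, C, A, F

Effective dates: A is treated as recorded 2022-05-27, the work-commencement date; D's effective date is 2021-08-13, when work began.
E is an HOA assessment lien, so it outranks all other liens regardless of date.
Remaining liens by effective date: D (2021-08-13), B (2021-12-29), C (2022-04-07), A (2022-05-27), F (2022-10-15).
A already ranks below C; the subordination has no effect.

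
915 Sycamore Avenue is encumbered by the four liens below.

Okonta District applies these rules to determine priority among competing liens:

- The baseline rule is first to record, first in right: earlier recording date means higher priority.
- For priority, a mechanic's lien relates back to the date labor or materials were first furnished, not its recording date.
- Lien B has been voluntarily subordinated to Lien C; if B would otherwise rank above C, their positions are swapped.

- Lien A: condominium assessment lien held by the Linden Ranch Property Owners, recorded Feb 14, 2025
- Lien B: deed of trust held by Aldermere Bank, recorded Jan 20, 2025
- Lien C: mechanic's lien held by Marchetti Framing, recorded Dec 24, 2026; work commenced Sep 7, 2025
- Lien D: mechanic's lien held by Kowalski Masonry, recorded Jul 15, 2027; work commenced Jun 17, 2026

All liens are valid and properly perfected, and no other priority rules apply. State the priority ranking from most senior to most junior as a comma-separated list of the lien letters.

C, A, B, D

Effective dates after the stated exceptions: C is treated as recorded Sep 7, 2025, the work-commencement date; D relates back to Jun 17, 2026 (work commenced).
Ordering by effective date: B (Jan 20, 2025), A (Feb 14, 2025), C (Sep 7, 2025), D (Jun 17, 2026).
B is senior to C before the subordination, so the two trade places.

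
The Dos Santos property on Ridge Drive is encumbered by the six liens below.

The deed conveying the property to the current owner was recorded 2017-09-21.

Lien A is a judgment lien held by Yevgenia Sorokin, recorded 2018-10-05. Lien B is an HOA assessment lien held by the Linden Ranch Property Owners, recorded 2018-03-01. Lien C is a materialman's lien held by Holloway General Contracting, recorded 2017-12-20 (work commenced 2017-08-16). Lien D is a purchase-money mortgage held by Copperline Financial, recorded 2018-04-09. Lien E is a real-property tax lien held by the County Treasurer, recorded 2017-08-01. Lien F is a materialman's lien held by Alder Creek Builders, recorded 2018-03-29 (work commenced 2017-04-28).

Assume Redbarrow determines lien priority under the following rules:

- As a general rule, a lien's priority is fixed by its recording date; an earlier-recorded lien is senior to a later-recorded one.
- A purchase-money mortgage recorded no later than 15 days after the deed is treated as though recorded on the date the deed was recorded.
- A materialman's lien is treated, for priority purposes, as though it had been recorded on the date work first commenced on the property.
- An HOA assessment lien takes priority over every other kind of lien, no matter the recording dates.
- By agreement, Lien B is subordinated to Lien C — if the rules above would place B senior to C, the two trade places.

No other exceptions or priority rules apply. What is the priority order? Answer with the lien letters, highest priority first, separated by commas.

C, F, E, B, D, A

Effective dates after the stated exceptions: C relates back to 2017-08-16 (work commenced); D was recorded 200 days after the deed, outside the 15-day window, so it keeps its recording date; F relates back to 2017-04-28 (work commenced).
B, as an HOA assessment lien, has superpriority and ranks first.
The other liens, earliest effective date first: F (2017-04-28), E (2017-08-01), C (2017-08-16), D (2018-04-09), A (2018-10-05).
B is senior to C before the subordination, so the two trade places.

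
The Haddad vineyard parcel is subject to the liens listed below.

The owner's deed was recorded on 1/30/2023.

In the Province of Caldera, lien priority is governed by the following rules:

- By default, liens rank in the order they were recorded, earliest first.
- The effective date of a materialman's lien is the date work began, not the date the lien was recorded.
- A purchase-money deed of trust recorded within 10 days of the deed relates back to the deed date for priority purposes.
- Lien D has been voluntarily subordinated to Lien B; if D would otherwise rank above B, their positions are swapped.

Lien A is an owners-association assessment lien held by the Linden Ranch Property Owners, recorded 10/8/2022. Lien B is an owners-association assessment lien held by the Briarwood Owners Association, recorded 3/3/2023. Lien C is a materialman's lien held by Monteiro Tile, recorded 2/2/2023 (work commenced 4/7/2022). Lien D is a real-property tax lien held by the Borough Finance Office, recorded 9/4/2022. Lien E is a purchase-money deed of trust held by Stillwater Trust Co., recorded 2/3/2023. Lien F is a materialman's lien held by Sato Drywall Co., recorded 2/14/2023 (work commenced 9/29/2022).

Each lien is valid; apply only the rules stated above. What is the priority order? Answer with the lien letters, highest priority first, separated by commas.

C, B, F, A, E, D

Adjusting effective dates: C is treated as recorded 4/7/2022, the work-commencement date; E relates back to the deed date 1/30/2023; F's effective date is 9/29/2022, when work began.
By effective date: C (4/7/2022), D (9/4/2022), F (9/29/2022), A (10/8/2022), E (1/30/2023), B (3/3/2023).
Because D would otherwise rank above B, the subordination swaps them.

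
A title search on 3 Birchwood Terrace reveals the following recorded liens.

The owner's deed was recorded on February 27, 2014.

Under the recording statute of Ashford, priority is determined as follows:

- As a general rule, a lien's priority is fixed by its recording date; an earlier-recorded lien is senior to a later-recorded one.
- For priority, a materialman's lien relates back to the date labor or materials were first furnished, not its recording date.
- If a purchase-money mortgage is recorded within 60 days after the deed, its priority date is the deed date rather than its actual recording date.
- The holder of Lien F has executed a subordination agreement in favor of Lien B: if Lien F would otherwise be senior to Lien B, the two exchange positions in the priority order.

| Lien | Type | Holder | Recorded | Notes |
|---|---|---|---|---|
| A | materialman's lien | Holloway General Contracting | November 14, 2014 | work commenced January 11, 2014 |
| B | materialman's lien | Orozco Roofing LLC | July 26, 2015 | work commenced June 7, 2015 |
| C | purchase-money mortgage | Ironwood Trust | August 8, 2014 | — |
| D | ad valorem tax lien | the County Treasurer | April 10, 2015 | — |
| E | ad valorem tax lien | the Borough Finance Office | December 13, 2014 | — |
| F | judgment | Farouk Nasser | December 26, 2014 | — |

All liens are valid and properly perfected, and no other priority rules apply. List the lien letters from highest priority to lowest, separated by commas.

Effective dates after the stated exceptions: A's effective date is January 11, 2014, when work began; B's effective date is June 7, 2015, when work began; C was recorded 162 days after the deed, outside the 60-day window, so it keeps its recording date.
By effective date, earliest first: A (January 11, 2014), C (August 8, 2014), E (December 13, 2014), F (December 26, 2014), D (April 10, 2015), B (June 7, 2015).
Because F would otherwise rank above B, the subordination swaps them.

A, C, E, B, D, F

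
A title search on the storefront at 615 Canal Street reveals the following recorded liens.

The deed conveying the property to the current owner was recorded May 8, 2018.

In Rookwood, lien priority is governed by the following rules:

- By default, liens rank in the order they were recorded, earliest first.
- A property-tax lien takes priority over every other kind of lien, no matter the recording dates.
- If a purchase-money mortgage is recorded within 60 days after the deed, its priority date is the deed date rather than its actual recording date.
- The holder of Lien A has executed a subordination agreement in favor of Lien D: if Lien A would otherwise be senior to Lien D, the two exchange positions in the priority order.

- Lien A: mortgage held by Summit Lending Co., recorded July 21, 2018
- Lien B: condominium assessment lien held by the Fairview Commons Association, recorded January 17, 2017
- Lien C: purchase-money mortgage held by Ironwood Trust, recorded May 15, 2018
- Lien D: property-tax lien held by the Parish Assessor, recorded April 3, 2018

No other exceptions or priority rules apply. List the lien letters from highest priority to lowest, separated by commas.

First, effective dates: C was recorded within the 60-day window, so its effective date is the deed date May 8, 2018.
D is a property-tax lien, so it outranks all other liens regardless of date.
Ordering the rest by effective date: B (January 17, 2017), C (May 8, 2018), A (July 21, 2018).
A is already junior to D, so the subordination agreement changes nothing.

D, B, C, A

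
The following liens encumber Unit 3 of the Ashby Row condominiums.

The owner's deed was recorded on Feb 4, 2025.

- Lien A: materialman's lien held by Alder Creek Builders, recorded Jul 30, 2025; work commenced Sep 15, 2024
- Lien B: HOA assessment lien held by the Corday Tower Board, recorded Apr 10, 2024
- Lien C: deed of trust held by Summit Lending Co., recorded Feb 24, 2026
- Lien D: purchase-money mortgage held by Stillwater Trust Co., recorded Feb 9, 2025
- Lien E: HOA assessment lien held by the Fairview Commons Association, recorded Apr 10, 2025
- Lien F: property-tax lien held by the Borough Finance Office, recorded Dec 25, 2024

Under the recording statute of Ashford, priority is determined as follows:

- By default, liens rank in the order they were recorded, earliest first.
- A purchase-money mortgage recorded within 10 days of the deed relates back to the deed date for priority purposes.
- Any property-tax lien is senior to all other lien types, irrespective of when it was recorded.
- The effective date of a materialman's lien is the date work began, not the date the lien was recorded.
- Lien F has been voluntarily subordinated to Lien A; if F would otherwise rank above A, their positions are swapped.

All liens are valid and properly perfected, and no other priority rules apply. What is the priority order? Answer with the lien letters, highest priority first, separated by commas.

Adjusting effective dates: A's effective date is Sep 15, 2024, when work began; D was recorded within the 10-day window, so its effective date is the deed date Feb 4, 2025.
F is a property-tax lien and takes priority over every other lien.
The other liens, earliest effective date first: B (Apr 10, 2024), A (Sep 15, 2024), D (Feb 4, 2025), E (Apr 10, 2025), C (Feb 24, 2026).
F would otherwise be senior to A, so under the subordination agreement F and A exchange positions.

A, B, F, D, E, C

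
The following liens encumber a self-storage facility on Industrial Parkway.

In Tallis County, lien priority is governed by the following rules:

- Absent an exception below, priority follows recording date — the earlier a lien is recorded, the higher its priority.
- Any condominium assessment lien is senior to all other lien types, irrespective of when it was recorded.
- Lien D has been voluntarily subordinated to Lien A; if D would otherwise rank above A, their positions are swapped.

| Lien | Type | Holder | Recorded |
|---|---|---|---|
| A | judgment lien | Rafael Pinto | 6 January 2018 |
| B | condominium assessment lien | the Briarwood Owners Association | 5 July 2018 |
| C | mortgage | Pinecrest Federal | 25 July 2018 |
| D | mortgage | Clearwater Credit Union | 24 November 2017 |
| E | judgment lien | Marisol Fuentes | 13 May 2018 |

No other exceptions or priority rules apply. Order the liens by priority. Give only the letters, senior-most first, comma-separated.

B, A, D, E, C

B is a condominium assessment lien and takes priority over every other lien.
Among the remaining liens, by effective date: D (24 November 2017), A (6 January 2018), E (13 May 2018), C (25 July 2018).
D would otherwise be senior to A, so under the subordination agreement D and A exchange positions.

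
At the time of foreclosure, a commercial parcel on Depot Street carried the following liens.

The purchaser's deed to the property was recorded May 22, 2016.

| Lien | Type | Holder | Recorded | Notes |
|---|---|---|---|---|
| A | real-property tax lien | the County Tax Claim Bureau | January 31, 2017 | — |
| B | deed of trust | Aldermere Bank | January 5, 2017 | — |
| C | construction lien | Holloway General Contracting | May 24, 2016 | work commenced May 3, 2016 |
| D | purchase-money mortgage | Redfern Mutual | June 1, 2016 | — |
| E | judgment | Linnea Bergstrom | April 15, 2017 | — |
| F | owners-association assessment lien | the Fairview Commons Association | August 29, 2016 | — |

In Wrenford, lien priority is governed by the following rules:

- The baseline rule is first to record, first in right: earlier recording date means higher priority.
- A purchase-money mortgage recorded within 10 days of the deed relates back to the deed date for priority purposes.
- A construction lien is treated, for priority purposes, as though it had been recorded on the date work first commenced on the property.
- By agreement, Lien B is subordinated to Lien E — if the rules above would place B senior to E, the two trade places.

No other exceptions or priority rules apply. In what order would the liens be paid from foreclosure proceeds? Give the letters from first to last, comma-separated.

C, D, F, E, A, B

Effective dates after the stated exceptions: C's effective date is May 3, 2016, when work began; D was recorded within the 10-day window, so its effective date is the deed date May 22, 2016.
Sorted by effective date: C (May 3, 2016), D (May 22, 2016), F (August 29, 2016), B (January 5, 2017), A (January 31, 2017), E (April 15, 2017).
Because B would otherwise rank above E, the subordination swaps them.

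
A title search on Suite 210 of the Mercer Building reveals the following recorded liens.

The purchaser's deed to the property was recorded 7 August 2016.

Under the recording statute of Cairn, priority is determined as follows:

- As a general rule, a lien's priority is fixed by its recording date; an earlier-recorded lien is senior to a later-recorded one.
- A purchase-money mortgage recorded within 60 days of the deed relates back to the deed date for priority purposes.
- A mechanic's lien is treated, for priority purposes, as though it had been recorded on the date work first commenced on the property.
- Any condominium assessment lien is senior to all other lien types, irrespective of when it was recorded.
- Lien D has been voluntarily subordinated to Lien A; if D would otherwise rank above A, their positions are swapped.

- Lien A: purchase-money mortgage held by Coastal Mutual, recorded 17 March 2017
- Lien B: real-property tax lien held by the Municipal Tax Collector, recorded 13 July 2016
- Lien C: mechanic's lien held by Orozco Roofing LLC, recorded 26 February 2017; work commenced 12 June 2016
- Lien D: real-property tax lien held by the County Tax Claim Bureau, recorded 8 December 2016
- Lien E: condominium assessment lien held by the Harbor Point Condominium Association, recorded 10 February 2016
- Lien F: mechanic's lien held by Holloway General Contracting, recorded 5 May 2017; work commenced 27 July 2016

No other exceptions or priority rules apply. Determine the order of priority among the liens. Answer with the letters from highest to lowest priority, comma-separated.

Effective dates after the stated exceptions: A was recorded 222 days after the deed — beyond 60 days — so no relation-back applies; C's effective date is 12 June 2016, when work began; F relates back to 27 July 2016 (work commenced).
E, as a condominium assessment lien, has superpriority and ranks first.
Among the remaining liens, by effective date: C (12 June 2016), B (13 July 2016), F (27 July 2016), D (8 December 2016), A (17 March 2017).
D is senior to A before the subordination, so the two trade places.

E, C, B, F, A, D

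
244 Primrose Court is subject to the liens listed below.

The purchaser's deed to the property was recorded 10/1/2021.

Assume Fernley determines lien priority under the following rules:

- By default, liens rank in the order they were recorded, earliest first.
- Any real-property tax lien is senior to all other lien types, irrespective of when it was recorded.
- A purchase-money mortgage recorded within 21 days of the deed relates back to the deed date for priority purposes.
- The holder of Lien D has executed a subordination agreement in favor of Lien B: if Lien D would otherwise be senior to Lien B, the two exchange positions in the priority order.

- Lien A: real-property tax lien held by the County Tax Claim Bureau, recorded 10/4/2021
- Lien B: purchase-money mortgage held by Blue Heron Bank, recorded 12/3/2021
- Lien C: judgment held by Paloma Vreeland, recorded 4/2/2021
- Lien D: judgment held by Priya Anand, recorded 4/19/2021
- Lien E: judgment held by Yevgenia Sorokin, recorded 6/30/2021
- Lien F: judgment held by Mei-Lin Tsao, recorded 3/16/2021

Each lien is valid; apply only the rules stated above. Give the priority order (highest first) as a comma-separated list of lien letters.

A, F, C, B, E, D

Effective dates: B was recorded 63 days after the deed, outside the 21-day window, so it keeps its recording date.
A is a real-property tax lien and takes priority over every other lien.
Ordering the rest by effective date: F (3/16/2021), C (4/2/2021), D (4/19/2021), E (6/30/2021), B (12/3/2021).
D would otherwise be senior to B, so under the subordination agreement D and B exchange positions.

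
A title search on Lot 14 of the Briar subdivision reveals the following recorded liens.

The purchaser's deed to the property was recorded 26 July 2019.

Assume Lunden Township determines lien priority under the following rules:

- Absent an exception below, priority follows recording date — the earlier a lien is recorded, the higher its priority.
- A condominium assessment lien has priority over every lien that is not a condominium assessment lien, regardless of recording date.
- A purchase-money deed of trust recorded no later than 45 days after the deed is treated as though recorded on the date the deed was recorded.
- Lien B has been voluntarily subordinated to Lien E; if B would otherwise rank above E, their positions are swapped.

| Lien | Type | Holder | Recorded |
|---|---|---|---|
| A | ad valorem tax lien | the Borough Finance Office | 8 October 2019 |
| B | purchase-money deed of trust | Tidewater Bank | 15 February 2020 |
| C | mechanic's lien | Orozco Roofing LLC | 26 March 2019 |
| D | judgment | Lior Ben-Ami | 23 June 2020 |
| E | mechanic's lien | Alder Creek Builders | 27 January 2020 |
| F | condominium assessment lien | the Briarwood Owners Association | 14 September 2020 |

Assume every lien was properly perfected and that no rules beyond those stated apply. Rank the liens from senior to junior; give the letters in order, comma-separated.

F, C, A, E, B, D

First, effective dates: B was recorded 204 days after the deed — beyond 45 days — so no relation-back applies.
F, as a condominium assessment lien, has superpriority and ranks first.
Ordering the rest by effective date: C (26 March 2019), A (8 October 2019), E (27 January 2020), B (15 February 2020), D (23 June 2020).
B already ranks below E; the subordination has no effect.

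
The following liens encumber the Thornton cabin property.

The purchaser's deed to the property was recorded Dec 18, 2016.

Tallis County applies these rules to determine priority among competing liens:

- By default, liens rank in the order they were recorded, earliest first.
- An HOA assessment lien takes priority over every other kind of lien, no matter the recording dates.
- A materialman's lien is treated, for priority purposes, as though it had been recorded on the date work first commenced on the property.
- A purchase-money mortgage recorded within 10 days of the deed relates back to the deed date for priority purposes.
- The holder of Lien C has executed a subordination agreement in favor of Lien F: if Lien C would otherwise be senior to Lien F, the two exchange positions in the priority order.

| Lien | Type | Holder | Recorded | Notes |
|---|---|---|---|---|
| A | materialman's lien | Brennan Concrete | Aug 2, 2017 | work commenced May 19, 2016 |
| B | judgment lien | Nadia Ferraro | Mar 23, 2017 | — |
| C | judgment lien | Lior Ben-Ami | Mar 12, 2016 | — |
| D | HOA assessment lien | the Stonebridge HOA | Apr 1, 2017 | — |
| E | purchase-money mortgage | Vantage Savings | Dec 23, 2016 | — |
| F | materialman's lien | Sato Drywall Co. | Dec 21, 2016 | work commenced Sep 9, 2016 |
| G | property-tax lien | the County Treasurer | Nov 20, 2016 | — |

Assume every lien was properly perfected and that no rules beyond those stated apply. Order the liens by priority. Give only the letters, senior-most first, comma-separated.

First, effective dates: A relates back to May 19, 2016 (work commenced); E's effective date is the deed date, Dec 18, 2016; F relates back to Sep 9, 2016 (work commenced).
D is an HOA assessment lien and takes priority over every other lien.
Ordering the rest by effective date: C (Mar 12, 2016), A (May 19, 2016), F (Sep 9, 2016), G (Nov 20, 2016), E (Dec 18, 2016), B (Mar 23, 2017).
Because C would otherwise rank above F, the subordination swaps them.

D, F, A, C, G, E, B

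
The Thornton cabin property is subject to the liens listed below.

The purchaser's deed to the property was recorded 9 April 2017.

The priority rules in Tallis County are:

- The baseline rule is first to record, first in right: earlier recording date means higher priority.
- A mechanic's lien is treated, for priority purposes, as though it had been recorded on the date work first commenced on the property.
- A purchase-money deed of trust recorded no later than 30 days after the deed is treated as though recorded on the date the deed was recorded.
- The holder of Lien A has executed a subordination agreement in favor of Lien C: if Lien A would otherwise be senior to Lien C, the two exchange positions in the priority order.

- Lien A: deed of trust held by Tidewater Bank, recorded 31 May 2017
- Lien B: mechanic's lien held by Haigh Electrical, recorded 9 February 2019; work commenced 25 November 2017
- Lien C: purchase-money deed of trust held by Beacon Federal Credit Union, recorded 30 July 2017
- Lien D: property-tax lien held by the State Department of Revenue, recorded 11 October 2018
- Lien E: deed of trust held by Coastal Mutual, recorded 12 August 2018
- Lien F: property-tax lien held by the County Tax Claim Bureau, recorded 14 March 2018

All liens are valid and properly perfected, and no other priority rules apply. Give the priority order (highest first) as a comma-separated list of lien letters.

C, A, B, F, E, D

Adjusting effective dates: B's effective date is 25 November 2017, when work began; C was recorded 112 days after the deed, outside the 30-day window, so it keeps its recording date.
By effective date, earliest first: A (31 May 2017), C (30 July 2017), B (25 November 2017), F (14 March 2018), E (12 August 2018), D (11 October 2018).
A would otherwise be senior to C, so under the subordination agreement A and C exchange positions.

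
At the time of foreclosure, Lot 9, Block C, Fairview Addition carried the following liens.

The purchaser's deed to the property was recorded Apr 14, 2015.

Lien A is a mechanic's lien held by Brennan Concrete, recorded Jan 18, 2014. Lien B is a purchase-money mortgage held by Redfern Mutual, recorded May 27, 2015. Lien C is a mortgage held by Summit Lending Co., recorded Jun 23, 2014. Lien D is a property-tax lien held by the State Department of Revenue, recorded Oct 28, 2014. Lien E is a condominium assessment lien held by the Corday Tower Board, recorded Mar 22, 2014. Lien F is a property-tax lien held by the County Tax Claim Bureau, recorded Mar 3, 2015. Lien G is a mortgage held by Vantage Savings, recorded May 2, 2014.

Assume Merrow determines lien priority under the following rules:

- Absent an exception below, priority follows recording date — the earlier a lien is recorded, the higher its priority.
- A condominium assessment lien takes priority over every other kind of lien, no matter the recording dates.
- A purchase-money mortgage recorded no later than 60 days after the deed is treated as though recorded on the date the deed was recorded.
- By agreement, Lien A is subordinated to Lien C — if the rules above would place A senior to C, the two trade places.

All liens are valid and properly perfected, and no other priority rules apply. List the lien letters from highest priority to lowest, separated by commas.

E, C, G, A, D, F, B

Adjusting effective dates: B relates back to the deed date Apr 14, 2015.
E is a condominium assessment lien, so it outranks all other liens regardless of date.
Ordering the rest by effective date: A (Jan 18, 2014), G (May 2, 2014), C (Jun 23, 2014), D (Oct 28, 2014), F (Mar 3, 2015), B (Apr 14, 2015).
A is senior to C before the subordination, so the two trade places.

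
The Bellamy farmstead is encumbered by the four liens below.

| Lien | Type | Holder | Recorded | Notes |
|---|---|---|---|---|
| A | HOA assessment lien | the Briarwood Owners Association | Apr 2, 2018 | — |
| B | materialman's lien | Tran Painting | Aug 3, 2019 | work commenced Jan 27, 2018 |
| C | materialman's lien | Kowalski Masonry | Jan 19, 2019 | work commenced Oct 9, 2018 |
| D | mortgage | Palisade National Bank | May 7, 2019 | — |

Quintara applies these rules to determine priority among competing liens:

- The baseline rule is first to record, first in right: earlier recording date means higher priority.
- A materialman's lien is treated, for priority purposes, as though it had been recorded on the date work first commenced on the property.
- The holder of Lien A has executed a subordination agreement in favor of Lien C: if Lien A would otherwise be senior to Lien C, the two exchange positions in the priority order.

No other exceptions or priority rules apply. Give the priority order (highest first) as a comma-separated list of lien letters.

B, C, A, D

Effective dates after the stated exceptions: B is treated as recorded Jan 27, 2018, the work-commencement date; C's effective date is Oct 9, 2018, when work began.
By effective date, earliest first: B (Jan 27, 2018), A (Apr 2, 2018), C (Oct 9, 2018), D (May 7, 2019).
Because A would otherwise rank above C, the subordination swaps them.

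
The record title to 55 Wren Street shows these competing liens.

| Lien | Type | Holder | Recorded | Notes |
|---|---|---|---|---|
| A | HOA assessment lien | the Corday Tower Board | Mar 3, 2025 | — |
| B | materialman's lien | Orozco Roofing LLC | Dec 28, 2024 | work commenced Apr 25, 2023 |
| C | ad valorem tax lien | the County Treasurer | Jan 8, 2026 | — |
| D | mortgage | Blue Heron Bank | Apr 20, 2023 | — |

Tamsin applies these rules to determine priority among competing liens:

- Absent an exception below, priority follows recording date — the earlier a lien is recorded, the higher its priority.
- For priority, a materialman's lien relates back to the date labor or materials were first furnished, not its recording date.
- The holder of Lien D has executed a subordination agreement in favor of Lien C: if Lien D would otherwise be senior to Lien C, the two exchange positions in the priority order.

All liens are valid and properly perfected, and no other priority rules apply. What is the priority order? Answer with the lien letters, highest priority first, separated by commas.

C, B, A, D

Adjusting effective dates: B's effective date is Apr 25, 2023, when work began.
Sorted by effective date: D (Apr 20, 2023), B (Apr 25, 2023), A (Mar 3, 2025), C (Jan 8, 2026).
Because D would otherwise rank above C, the subordination swaps them.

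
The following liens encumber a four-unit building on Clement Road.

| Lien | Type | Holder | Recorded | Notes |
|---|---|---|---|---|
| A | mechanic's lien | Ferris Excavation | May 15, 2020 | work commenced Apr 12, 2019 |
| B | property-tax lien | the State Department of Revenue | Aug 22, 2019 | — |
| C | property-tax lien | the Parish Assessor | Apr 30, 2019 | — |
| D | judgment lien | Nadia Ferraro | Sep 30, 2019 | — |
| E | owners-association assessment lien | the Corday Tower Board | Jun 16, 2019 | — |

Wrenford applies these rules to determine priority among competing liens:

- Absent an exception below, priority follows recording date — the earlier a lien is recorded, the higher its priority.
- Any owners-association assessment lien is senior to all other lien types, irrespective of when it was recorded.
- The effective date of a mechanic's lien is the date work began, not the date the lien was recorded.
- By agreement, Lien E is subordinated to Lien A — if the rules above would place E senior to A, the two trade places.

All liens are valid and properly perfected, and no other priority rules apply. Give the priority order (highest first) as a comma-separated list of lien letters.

Adjusting effective dates: A's effective date is Apr 12, 2019, when work began.
As an owners-association assessment lien, E is senior to every other lien.
The other liens, earliest effective date first: A (Apr 12, 2019), C (Apr 30, 2019), B (Aug 22, 2019), D (Sep 30, 2019).
E would otherwise be senior to A, so under the subordination agreement E and A exchange positions.

A, E, C, B, D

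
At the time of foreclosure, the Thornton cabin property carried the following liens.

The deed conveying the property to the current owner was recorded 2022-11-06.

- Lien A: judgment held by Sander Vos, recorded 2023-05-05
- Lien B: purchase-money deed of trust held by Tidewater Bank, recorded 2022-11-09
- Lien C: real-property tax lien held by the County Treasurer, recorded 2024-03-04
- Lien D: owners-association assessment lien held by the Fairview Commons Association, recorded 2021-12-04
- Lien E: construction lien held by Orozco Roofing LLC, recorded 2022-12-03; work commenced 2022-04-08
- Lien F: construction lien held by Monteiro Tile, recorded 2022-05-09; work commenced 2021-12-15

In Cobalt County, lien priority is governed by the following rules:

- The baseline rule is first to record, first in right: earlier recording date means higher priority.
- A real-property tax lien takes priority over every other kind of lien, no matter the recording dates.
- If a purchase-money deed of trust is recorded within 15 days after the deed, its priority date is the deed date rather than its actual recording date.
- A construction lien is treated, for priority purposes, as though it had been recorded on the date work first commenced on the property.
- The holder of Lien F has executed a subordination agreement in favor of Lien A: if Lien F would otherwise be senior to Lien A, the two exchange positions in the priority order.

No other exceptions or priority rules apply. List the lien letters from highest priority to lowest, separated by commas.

C, D, A, E, B, F

Effective dates: B relates back to the deed date 2022-11-06; E relates back to 2022-04-08 (work commenced); F is treated as recorded 2021-12-15, the work-commencement date.
C is a real-property tax lien, so it outranks all other liens regardless of date.
Remaining liens by effective date: D (2021-12-04), F (2021-12-15), E (2022-04-08), B (2022-11-06), A (2023-05-05).
F would otherwise be senior to A, so under the subordination agreement F and A exchange positions.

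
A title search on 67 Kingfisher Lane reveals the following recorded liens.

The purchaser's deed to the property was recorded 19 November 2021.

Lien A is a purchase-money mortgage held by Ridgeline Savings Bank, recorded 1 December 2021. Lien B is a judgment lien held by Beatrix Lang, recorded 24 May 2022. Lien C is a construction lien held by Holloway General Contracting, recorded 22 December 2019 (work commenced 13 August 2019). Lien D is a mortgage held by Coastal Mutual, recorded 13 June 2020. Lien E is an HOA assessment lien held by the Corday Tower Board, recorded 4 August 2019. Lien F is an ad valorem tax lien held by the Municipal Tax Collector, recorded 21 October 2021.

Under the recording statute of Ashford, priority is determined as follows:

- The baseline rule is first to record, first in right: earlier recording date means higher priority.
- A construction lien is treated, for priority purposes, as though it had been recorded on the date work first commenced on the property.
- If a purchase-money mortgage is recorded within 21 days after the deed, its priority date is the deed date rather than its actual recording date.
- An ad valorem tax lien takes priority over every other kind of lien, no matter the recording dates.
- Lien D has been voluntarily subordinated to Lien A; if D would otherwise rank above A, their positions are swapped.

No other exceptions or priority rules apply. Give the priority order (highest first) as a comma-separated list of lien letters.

Effective dates after the stated exceptions: A's effective date is the deed date, 19 November 2021; C relates back to 13 August 2019 (work commenced).
F is an ad valorem tax lien, so it outranks all other liens regardless of date.
Remaining liens by effective date: E (4 August 2019), C (13 August 2019), D (13 June 2020), A (19 November 2021), B (24 May 2022).
Because D would otherwise rank above A, the subordination swaps them.

F, E, C, A, D, B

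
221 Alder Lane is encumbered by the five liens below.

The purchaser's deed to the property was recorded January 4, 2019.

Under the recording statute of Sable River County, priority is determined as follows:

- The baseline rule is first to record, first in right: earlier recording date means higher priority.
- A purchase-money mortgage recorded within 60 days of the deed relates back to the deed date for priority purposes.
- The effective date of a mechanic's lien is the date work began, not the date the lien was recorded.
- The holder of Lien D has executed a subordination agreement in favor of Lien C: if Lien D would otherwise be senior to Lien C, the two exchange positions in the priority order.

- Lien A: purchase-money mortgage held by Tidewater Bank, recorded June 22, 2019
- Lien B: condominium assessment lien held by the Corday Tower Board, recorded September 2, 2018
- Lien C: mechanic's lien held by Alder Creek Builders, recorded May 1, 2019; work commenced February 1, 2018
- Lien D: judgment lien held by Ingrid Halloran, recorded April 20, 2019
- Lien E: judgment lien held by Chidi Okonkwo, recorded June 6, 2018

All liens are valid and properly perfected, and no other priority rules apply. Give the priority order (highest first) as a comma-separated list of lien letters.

First, effective dates: A missed the 60-day window (169 days after the deed), so its recording date stands; C is treated as recorded February 1, 2018, the work-commencement date.
Ordering by effective date: C (February 1, 2018), E (June 6, 2018), B (September 2, 2018), D (April 20, 2019), A (June 22, 2019).
Since D is not senior to C, the subordination leaves the order unchanged.

C, E, B, D, A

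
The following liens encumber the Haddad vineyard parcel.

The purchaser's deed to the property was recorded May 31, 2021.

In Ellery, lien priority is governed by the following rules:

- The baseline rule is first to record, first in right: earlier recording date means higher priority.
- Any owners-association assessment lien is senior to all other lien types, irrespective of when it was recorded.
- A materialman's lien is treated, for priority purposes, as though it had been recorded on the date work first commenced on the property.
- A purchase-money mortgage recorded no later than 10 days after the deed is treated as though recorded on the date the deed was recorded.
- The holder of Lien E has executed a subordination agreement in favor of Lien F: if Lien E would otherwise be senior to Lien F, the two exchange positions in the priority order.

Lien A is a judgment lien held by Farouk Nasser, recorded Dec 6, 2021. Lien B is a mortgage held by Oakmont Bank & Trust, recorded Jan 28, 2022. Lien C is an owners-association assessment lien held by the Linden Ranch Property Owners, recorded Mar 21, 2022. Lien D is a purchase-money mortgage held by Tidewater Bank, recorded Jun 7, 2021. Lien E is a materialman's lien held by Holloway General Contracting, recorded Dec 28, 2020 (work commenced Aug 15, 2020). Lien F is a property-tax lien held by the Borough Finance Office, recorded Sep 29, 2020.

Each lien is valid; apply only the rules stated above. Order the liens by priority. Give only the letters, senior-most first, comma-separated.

Effective dates after the stated exceptions: D relates back to the deed date May 31, 2021; E relates back to Aug 15, 2020 (work commenced).
C, as an owners-association assessment lien, has superpriority and ranks first.
Ordering the rest by effective date: E (Aug 15, 2020), F (Sep 29, 2020), D (May 31, 2021), A (Dec 6, 2021), B (Jan 28, 2022).
Because E would otherwise rank above F, the subordination swaps them.

C, F, E, D, A, B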